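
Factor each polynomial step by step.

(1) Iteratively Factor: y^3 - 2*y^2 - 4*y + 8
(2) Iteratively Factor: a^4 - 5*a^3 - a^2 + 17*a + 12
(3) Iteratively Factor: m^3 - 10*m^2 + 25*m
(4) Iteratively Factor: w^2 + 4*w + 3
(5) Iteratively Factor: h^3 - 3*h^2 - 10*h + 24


(1) = (y - 2)*(y^2 - 4) = (y - 2)*(y + 2)*(y - 2)
(2) = (a + 1)*(a^3 - 6*a^2 + 5*a + 12) = (a - 3)*(a + 1)*(a^2 - 3*a - 4) = (a - 3)*(a + 1)^2*(a - 4)
(3) = (m - 5)*(m^2 - 5*m) = m*(m - 5)*(m - 5)
(4) = (w + 3)*(w + 1)
(5) = (h - 2)*(h^2 - h - 12) = (h - 4)*(h - 2)*(h + 3)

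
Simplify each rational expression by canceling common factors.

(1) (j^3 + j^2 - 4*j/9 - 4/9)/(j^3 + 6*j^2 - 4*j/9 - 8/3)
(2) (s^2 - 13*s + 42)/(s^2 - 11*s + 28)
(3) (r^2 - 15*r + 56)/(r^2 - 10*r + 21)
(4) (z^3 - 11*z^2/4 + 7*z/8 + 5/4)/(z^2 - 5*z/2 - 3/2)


(1) = (j + 1)/(j + 6)
(2) = (s - 6)/(s - 4)
(3) = (r - 8)/(r - 3)
(4) = (4*z^2 - 13*z + 10)/(4*z - 12)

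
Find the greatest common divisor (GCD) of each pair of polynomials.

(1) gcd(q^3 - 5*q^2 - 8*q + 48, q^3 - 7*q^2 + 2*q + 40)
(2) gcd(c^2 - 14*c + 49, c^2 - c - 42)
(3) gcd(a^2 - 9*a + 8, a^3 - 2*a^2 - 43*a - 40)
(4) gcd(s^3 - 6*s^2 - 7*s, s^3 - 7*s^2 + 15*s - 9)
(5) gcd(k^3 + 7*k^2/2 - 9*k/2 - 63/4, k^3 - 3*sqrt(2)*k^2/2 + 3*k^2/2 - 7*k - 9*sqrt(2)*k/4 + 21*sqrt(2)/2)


(1) = gcd((q - 4)^2*(q + 3), (q - 5)*(q - 4)*(q + 2)) = q - 4
(2) = gcd((c - 7)^2, (c - 7)*(c + 6)) = c - 7
(3) = a - 8
(4) = gcd(s*(s - 7)*(s + 1), (s - 3)^2*(s - 1)) = 1
(5) = k^2 + k*(7/2 - 3*sqrt(2)/2) - 21*sqrt(2)/4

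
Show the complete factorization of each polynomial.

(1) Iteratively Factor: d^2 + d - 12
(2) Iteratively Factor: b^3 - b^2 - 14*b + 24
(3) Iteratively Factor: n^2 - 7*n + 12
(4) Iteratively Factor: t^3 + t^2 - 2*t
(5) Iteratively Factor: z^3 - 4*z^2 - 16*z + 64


(1) = (d - 3)*(d + 4)
(2) = (b + 4)*(b^2 - 5*b + 6) = (b - 2)*(b + 4)*(b - 3)
(3) = (n - 3)*(n - 4)
(4) = (t + 2)*(t^2 - t) = t*(t + 2)*(t - 1)
(5) = (z - 4)*(z^2 - 16) = (z - 4)*(z + 4)*(z - 4)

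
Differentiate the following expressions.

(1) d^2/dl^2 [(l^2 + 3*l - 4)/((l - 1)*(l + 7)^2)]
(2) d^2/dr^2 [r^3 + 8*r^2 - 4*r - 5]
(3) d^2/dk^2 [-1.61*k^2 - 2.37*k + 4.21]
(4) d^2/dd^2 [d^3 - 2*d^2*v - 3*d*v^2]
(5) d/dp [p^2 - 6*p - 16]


(1) = 2*(l - 2)/(l^4 + 28*l^3 + 294*l^2 + 1372*l + 2401)
(2) = 6*r + 16
(3) = -3.22000000000000
(4) = 6*d - 4*v
(5) = 2*p - 6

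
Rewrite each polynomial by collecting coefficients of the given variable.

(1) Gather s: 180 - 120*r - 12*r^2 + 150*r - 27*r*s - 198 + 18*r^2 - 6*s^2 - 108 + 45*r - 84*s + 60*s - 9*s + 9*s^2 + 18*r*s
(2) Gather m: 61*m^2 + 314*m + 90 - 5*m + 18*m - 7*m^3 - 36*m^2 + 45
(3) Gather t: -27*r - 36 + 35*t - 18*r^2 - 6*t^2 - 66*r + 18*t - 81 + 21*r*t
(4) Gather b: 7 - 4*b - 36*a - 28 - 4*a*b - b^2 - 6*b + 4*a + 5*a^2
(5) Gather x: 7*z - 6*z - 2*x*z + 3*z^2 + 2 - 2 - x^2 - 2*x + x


(1) = 6*r^2 + 75*r + 3*s^2 + s*(-9*r - 33) - 126
(2) = -7*m^3 + 25*m^2 + 327*m + 135
(3) = -18*r^2 - 93*r - 6*t^2 + t*(21*r + 53) - 117
(4) = 5*a^2 - 32*a - b^2 + b*(-4*a - 10) - 21
(5) = -x^2 + x*(-2*z - 1) + 3*z^2 + z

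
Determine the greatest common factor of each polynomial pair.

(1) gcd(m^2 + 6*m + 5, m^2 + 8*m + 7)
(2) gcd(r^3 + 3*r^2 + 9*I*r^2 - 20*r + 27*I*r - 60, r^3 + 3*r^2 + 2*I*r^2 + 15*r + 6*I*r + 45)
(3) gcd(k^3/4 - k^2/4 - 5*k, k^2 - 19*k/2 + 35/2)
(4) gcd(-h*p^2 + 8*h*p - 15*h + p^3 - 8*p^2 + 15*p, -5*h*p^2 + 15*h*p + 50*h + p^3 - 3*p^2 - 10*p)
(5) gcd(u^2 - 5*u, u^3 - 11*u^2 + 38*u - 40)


(1) = m + 1
(2) = gcd((r + 3)*(r + 4*I)*(r + 5*I), (r + 3)*(r - 3*I)*(r + 5*I)) = r^2 + r*(3 + 5*I) + 15*I
(3) = gcd(k*(k/4 + 1)*(k - 5), (k - 7)*(k - 5/2)) = 1
(4) = p - 5
(5) = gcd(u*(u - 5), (u - 5)*(u - 4)*(u - 2)) = u - 5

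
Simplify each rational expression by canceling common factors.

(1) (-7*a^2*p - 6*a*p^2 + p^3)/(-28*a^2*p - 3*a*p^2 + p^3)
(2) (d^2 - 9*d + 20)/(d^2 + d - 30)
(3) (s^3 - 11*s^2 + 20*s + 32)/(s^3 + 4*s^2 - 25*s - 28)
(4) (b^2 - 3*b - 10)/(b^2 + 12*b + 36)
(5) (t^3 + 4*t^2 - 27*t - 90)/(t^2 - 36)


(1) = (a + p)/(4*a + p)
(2) = (d - 4)/(d + 6)
(3) = (s - 8)/(s + 7)
(4) = (b^2 - 3*b - 10)/(b^2 + 12*b + 36)
(5) = (t^2 - 2*t - 15)/(t - 6)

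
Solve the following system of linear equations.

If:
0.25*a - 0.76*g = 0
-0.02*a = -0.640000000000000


Then:
a = 32.00
g = 10.53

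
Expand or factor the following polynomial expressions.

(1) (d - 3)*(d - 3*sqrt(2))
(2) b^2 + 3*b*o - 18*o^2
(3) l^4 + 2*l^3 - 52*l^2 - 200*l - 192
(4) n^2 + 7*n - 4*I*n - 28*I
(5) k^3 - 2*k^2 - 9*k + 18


(1) = d^2 - 3*sqrt(2)*d - 3*d + 9*sqrt(2)
(2) = (b - 3*o)*(b + 6*o)
(3) = (l - 8)*(l + 2)^2*(l + 6)
(4) = (n + 7)*(n - 4*I)
(5) = (k - 3)*(k - 2)*(k + 3)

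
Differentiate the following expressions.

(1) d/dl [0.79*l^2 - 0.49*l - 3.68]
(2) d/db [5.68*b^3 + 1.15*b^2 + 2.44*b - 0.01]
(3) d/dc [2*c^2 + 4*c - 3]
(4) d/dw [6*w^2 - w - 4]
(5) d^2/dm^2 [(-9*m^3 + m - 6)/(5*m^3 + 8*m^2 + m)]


(1) = 1.58*l - 0.49
(2) = 17.04*b^2 + 2.3*b + 2.44
(3) = 4*c + 4
(4) = 12*w - 1
(5) = 4*(180*m^6 + 105*m^5 - 390*m^4 - 935*m^3 - 621*m^2 - 72*m - 3)/(m^3*(125*m^6 + 600*m^5 + 1035*m^4 + 752*m^3 + 207*m^2 + 24*m + 1))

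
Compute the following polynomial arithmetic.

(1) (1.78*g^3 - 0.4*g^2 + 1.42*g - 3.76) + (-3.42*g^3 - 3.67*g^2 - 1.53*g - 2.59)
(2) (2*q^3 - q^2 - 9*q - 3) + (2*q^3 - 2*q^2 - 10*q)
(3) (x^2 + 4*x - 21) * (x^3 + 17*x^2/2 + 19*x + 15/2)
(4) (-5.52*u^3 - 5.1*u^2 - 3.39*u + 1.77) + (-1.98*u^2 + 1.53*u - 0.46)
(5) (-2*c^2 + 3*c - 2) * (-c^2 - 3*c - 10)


(1) = -1.64*g^3 - 4.07*g^2 - 0.11*g - 6.35
(2) = 4*q^3 - 3*q^2 - 19*q - 3
(3) = x^5 + 25*x^4/2 + 32*x^3 - 95*x^2 - 369*x - 315/2
(4) = -5.52*u^3 - 7.08*u^2 - 1.86*u + 1.31
(5) = 2*c^4 + 3*c^3 + 13*c^2 - 24*c + 20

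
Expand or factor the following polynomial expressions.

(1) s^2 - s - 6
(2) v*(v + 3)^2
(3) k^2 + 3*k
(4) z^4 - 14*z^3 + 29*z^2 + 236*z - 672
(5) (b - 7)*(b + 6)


(1) = (s - 3)*(s + 2)
(2) = v^3 + 6*v^2 + 9*v
(3) = k*(k + 3)
(4) = (z - 8)*(z - 7)*(z - 3)*(z + 4)
(5) = b^2 - b - 42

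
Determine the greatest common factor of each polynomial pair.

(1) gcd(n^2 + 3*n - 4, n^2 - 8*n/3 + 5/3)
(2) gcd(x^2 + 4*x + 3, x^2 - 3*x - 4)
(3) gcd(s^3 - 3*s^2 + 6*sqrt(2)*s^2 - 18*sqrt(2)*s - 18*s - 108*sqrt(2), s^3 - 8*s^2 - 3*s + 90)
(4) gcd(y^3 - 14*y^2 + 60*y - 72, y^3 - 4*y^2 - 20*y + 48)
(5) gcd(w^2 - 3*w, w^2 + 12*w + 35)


(1) = gcd((n - 1)*(n + 4), (n - 5/3)*(n - 1)) = n - 1
(2) = x + 1
(3) = gcd((s - 6)*(s + 3)*(s + 6*sqrt(2)), (s - 6)*(s - 5)*(s + 3)) = s^2 - 3*s - 18
(4) = y^2 - 8*y + 12
(5) = 1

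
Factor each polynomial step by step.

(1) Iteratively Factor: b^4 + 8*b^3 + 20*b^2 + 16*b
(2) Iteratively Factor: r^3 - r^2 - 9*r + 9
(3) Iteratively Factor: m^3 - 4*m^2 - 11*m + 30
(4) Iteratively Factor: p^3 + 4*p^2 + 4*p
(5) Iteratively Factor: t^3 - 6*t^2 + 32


(1) = (b)*(b^3 + 8*b^2 + 20*b + 16) = b*(b + 4)*(b^2 + 4*b + 4) = b*(b + 2)*(b + 4)*(b + 2)
(2) = (r + 3)*(r^2 - 4*r + 3) = (r - 1)*(r + 3)*(r - 3)
(3) = (m - 2)*(m^2 - 2*m - 15) = (m - 5)*(m - 2)*(m + 3)
(4) = (p)*(p^2 + 4*p + 4) = p*(p + 2)*(p + 2)
(5) = (t - 4)*(t^2 - 2*t - 8) = (t - 4)^2*(t + 2)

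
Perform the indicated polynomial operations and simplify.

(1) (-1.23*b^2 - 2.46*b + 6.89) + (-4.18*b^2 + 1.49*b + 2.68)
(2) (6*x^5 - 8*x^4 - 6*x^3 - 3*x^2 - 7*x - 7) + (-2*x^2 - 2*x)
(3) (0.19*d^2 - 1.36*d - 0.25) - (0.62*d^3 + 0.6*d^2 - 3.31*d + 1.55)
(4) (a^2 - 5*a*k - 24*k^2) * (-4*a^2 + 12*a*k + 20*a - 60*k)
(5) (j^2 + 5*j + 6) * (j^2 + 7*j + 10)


(1) = -5.41*b^2 - 0.97*b + 9.57
(2) = 6*x^5 - 8*x^4 - 6*x^3 - 5*x^2 - 9*x - 7
(3) = -0.62*d^3 - 0.41*d^2 + 1.95*d - 1.8
(4) = -4*a^4 + 32*a^3*k + 20*a^3 + 36*a^2*k^2 - 160*a^2*k - 288*a*k^3 - 180*a*k^2 + 1440*k^3
(5) = j^4 + 12*j^3 + 51*j^2 + 92*j + 60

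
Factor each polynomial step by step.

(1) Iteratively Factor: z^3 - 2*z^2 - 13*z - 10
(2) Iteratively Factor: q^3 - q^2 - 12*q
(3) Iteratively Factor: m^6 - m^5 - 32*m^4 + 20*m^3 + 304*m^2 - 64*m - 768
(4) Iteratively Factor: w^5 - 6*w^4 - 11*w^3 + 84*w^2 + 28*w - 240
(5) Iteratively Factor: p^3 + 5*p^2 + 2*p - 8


(1) = (z + 2)*(z^2 - 4*z - 5) = (z - 5)*(z + 2)*(z + 1)
(2) = (q - 4)*(q^2 + 3*q) = (q - 4)*(q + 3)*(q)
(3) = (m + 2)*(m^5 - 3*m^4 - 26*m^3 + 72*m^2 + 160*m - 384) = (m + 2)*(m + 3)*(m^4 - 6*m^3 - 8*m^2 + 96*m - 128) = (m - 4)*(m + 2)*(m + 3)*(m^3 - 2*m^2 - 16*m + 32) = (m - 4)*(m + 2)*(m + 3)*(m + 4)*(m^2 - 6*m + 8) = (m - 4)^2*(m + 2)*(m + 3)*(m + 4)*(m - 2)
(4) = (w - 2)*(w^4 - 4*w^3 - 19*w^2 + 46*w + 120) = (w - 5)*(w - 2)*(w^3 + w^2 - 14*w - 24) = (w - 5)*(w - 2)*(w + 3)*(w^2 - 2*w - 8) = (w - 5)*(w - 4)*(w - 2)*(w + 3)*(w + 2)
(5) = (p + 2)*(p^2 + 3*p - 4) = (p - 1)*(p + 2)*(p + 4)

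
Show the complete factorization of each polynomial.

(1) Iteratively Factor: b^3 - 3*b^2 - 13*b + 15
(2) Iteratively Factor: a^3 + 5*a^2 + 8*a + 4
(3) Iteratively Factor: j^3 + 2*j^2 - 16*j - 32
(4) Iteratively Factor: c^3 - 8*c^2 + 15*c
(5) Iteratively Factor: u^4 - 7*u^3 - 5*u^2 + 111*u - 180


(1) = (b + 3)*(b^2 - 6*b + 5) = (b - 1)*(b + 3)*(b - 5)
(2) = (a + 2)*(a^2 + 3*a + 2) = (a + 1)*(a + 2)*(a + 2)
(3) = (j - 4)*(j^2 + 6*j + 8) = (j - 4)*(j + 2)*(j + 4)
(4) = (c - 3)*(c^2 - 5*c) = (c - 5)*(c - 3)*(c)
(5) = (u + 4)*(u^3 - 11*u^2 + 39*u - 45) = (u - 5)*(u + 4)*(u^2 - 6*u + 9) = (u - 5)*(u - 3)*(u + 4)*(u - 3)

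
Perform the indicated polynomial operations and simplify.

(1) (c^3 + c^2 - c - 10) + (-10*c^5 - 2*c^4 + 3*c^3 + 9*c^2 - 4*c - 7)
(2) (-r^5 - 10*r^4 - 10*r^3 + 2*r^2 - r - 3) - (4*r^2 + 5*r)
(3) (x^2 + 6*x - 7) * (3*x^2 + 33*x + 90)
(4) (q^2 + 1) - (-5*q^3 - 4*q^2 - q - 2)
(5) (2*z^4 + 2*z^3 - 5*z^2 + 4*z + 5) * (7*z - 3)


(1) = -10*c^5 - 2*c^4 + 4*c^3 + 10*c^2 - 5*c - 17
(2) = -r^5 - 10*r^4 - 10*r^3 - 2*r^2 - 6*r - 3
(3) = 3*x^4 + 51*x^3 + 267*x^2 + 309*x - 630
(4) = 5*q^3 + 5*q^2 + q + 3
(5) = 14*z^5 + 8*z^4 - 41*z^3 + 43*z^2 + 23*z - 15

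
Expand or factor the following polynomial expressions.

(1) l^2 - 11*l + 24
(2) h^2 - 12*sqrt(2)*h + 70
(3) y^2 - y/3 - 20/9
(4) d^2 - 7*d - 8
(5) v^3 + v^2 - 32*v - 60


(1) = (l - 8)*(l - 3)
(2) = (h - 7*sqrt(2))*(h - 5*sqrt(2))
(3) = (y - 5/3)*(y + 4/3)
(4) = (d - 8)*(d + 1)
(5) = (v - 6)*(v + 2)*(v + 5)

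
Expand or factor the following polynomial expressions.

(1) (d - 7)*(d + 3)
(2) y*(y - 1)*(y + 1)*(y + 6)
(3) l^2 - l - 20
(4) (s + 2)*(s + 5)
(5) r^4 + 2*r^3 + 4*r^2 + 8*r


(1) = d^2 - 4*d - 21
(2) = y^4 + 6*y^3 - y^2 - 6*y
(3) = (l - 5)*(l + 4)
(4) = s^2 + 7*s + 10
(5) = r*(r + 2)*(r - 2*I)*(r + 2*I)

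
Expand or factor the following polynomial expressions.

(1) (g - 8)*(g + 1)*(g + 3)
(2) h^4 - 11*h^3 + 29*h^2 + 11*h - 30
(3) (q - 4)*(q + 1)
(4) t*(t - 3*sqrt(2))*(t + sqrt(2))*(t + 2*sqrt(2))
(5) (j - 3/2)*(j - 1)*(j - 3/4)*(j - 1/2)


(1) = g^3 - 4*g^2 - 29*g - 24
(2) = (h - 6)*(h - 5)*(h - 1)*(h + 1)
(3) = q^2 - 3*q - 4
(4) = t^4 - 14*t^2 - 12*sqrt(2)*t
(5) = j^4 - 15*j^3/4 + 5*j^2 - 45*j/16 + 9/16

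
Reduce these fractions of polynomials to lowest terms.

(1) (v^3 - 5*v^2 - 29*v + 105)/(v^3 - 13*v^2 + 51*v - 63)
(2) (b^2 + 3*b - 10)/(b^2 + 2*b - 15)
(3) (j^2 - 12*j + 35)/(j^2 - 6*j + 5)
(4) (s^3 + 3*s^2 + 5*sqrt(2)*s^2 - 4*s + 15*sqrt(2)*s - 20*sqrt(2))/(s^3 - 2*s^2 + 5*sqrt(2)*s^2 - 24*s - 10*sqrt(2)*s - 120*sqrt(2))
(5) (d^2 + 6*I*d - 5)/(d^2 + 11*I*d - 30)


(1) = (v + 5)/(v - 3)
(2) = (b - 2)/(b - 3)
(3) = (j - 7)/(j - 1)
(4) = (s - 1)/(s - 6)
(5) = (d + I)/(d + 6*I)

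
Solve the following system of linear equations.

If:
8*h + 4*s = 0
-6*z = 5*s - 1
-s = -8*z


Then:
h = -2/23
s = 4/23
z = 1/46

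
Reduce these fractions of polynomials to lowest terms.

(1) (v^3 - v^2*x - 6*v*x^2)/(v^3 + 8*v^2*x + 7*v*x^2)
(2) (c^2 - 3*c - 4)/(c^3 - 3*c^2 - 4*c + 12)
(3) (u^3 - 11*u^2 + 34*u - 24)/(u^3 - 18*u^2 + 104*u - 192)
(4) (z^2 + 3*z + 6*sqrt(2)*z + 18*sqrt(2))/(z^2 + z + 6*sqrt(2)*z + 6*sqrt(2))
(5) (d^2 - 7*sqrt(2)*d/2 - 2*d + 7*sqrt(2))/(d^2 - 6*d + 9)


(1) = (v^2 - v*x - 6*x^2)/(v^2 + 8*v*x + 7*x^2)
(2) = (c^2 - 3*c - 4)/(c^3 - 3*c^2 - 4*c + 12)
(3) = (u - 1)/(u - 8)
(4) = (z + 3)/(z + 1)
(5) = (2*d^2 + d*(-7*sqrt(2) - 4) + 14*sqrt(2))/(2*d^2 - 12*d + 18)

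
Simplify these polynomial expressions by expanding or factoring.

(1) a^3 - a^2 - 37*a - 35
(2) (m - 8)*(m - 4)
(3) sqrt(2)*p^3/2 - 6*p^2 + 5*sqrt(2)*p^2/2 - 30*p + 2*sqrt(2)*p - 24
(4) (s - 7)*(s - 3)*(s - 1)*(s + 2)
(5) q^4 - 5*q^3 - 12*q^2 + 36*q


(1) = (a - 7)*(a + 1)*(a + 5)
(2) = m^2 - 12*m + 32
(3) = (p + 4)*(p - 6*sqrt(2))*(sqrt(2)*p/2 + sqrt(2)/2)
(4) = s^4 - 9*s^3 + 9*s^2 + 41*s - 42
(5) = q*(q - 6)*(q - 2)*(q + 3)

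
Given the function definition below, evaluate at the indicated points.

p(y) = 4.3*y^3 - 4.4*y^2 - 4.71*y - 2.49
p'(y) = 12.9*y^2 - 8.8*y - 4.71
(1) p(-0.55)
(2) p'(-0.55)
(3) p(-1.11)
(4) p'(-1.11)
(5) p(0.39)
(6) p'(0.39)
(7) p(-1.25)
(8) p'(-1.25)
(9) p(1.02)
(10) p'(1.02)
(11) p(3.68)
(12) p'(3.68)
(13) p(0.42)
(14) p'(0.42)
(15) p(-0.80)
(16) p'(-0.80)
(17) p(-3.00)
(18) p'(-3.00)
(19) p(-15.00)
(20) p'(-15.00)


(1) = -1.95
(2) = 4.03
(3) = -8.56
(4) = 20.95
(5) = -4.74
(6) = -6.18
(7) = -11.88
(8) = 26.45
(9) = -7.31
(10) = -0.26
(11) = 134.89
(12) = 137.60
(13) = -4.93
(14) = -6.13
(15) = -3.74
(16) = 10.59
(17) = -144.06
(18) = 137.79
(19) = -15434.34
(20) = 3029.79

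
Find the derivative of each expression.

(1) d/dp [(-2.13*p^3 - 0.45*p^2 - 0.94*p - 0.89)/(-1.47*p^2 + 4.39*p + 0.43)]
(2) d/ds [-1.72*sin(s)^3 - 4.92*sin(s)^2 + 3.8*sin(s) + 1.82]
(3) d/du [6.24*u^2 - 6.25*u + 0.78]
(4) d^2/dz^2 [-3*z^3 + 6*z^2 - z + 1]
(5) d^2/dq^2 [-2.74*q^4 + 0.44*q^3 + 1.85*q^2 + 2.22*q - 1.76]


(1) = (3.1311*p^4 - 18.7014*p^3 - 6.105*p^2 - 3.0036*p + 3.5029)/(2.1609*p^4 - 12.9066*p^3 + 18.0079*p^2 + 3.7754*p + 0.1849)
(2) = (-5.16*sin(s)^2 - 9.84*sin(s) + 3.8)*cos(s)
(3) = 12.48*u - 6.25
(4) = 12 - 18*z
(5) = -32.88*q^2 + 2.64*q + 3.7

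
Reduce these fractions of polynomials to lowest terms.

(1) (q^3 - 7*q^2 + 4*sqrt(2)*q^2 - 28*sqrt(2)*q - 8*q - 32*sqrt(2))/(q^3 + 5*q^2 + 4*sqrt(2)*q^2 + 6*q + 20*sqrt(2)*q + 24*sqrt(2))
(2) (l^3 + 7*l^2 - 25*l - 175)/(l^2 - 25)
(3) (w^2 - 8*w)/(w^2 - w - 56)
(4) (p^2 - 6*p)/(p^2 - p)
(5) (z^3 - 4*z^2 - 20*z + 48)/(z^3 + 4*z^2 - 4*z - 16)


(1) = (q^2 - 7*q - 8)/(q^2 + 5*q + 6)
(2) = l + 7
(3) = w/(w + 7)
(4) = (p - 6)/(p - 1)
(5) = (z - 6)/(z + 2)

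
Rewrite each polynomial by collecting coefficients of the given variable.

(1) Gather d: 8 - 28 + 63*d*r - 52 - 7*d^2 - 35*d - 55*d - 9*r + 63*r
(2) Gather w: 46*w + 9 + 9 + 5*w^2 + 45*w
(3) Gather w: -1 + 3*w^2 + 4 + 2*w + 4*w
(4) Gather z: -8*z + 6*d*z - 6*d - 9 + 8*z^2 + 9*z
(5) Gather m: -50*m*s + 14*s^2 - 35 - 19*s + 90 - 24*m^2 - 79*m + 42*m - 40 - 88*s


(1) = -7*d^2 + d*(63*r - 90) + 54*r - 72
(2) = 5*w^2 + 91*w + 18
(3) = 3*w^2 + 6*w + 3
(4) = -6*d + 8*z^2 + z*(6*d + 1) - 9
(5) = -24*m^2 + m*(-50*s - 37) + 14*s^2 - 107*s + 15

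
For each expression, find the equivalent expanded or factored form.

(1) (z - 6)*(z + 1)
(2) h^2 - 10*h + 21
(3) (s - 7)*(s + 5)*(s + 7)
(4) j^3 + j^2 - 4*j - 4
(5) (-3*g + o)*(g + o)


(1) = z^2 - 5*z - 6
(2) = (h - 7)*(h - 3)
(3) = s^3 + 5*s^2 - 49*s - 245
(4) = (j - 2)*(j + 1)*(j + 2)
(5) = -3*g^2 - 2*g*o + o^2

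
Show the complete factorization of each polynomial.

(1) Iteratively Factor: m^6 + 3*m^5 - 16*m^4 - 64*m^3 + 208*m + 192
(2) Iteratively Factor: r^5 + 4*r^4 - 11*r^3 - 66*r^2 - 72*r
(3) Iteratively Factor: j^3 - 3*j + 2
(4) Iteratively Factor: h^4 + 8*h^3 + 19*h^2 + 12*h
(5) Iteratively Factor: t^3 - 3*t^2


(1) = (m + 2)*(m^5 + m^4 - 18*m^3 - 28*m^2 + 56*m + 96) = (m + 2)*(m + 3)*(m^4 - 2*m^3 - 12*m^2 + 8*m + 32) = (m - 4)*(m + 2)*(m + 3)*(m^3 + 2*m^2 - 4*m - 8) = (m - 4)*(m - 2)*(m + 2)*(m + 3)*(m^2 + 4*m + 4) = (m - 4)*(m - 2)*(m + 2)^2*(m + 3)*(m + 2)
(2) = (r - 4)*(r^4 + 8*r^3 + 21*r^2 + 18*r) = (r - 4)*(r + 3)*(r^3 + 5*r^2 + 6*r) = (r - 4)*(r + 2)*(r + 3)*(r^2 + 3*r) = (r - 4)*(r + 2)*(r + 3)^2*(r)
(3) = (j - 1)*(j^2 + j - 2) = (j - 1)^2*(j + 2)
(4) = (h + 4)*(h^3 + 4*h^2 + 3*h) = (h + 1)*(h + 4)*(h^2 + 3*h) = h*(h + 1)*(h + 4)*(h + 3)
(5) = (t)*(t^2 - 3*t) = t^2*(t - 3)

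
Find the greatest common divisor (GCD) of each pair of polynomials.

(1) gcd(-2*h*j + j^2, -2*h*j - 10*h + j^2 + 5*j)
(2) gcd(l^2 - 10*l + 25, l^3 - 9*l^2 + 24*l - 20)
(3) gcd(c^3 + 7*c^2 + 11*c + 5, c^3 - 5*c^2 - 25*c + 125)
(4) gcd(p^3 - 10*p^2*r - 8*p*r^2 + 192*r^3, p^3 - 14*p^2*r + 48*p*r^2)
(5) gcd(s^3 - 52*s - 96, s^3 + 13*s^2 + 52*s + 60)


(1) = 2*h - j
(2) = gcd((l - 5)^2, (l - 5)*(l - 2)^2) = l - 5
(3) = c + 5
(4) = gcd((p - 8*r)*(p - 6*r)*(p + 4*r), p*(p - 8*r)*(p - 6*r)) = p^2 - 14*p*r + 48*r^2
(5) = s^2 + 8*s + 12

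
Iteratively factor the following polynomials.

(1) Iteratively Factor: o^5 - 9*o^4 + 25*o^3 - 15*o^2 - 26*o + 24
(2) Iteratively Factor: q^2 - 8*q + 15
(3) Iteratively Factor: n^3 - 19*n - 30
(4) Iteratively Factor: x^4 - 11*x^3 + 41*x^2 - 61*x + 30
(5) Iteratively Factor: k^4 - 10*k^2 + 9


(1) = (o - 3)*(o^4 - 6*o^3 + 7*o^2 + 6*o - 8) = (o - 3)*(o - 1)*(o^3 - 5*o^2 + 2*o + 8) = (o - 3)*(o - 2)*(o - 1)*(o^2 - 3*o - 4) = (o - 4)*(o - 3)*(o - 2)*(o - 1)*(o + 1)
(2) = (q - 3)*(q - 5)
(3) = (n - 5)*(n^2 + 5*n + 6) = (n - 5)*(n + 2)*(n + 3)
(4) = (x - 5)*(x^3 - 6*x^2 + 11*x - 6) = (x - 5)*(x - 3)*(x^2 - 3*x + 2) = (x - 5)*(x - 3)*(x - 1)*(x - 2)
(5) = (k + 3)*(k^3 - 3*k^2 - k + 3) = (k - 1)*(k + 3)*(k^2 - 2*k - 3) = (k - 3)*(k - 1)*(k + 3)*(k + 1)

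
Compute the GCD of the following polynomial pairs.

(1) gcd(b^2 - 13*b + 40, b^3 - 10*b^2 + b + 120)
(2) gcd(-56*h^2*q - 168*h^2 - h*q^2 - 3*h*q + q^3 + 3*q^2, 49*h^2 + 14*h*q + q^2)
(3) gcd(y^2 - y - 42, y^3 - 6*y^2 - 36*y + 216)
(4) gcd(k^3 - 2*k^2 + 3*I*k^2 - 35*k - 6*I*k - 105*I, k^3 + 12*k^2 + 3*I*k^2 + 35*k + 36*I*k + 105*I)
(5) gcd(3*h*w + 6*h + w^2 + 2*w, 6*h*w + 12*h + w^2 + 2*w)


(1) = b^2 - 13*b + 40
(2) = gcd((-8*h + q)*(7*h + q)*(q + 3), (7*h + q)^2) = 7*h + q
(3) = y + 6
(4) = gcd((k - 7)*(k + 5)*(k + 3*I), (k + 5)*(k + 7)*(k + 3*I)) = k^2 + k*(5 + 3*I) + 15*I
(5) = gcd((3*h + w)*(w + 2), (6*h + w)*(w + 2)) = w + 2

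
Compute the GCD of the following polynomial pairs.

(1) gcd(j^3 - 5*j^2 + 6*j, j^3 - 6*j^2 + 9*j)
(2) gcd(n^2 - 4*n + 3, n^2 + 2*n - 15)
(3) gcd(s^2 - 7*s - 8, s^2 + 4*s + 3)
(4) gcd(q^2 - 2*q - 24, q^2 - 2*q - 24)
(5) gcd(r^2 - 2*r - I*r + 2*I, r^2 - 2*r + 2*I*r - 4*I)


(1) = gcd(j*(j - 3)*(j - 2), j*(j - 3)^2) = j^2 - 3*j
(2) = gcd((n - 3)*(n - 1), (n - 3)*(n + 5)) = n - 3
(3) = gcd((s - 8)*(s + 1), (s + 1)*(s + 3)) = s + 1
(4) = gcd((q - 6)*(q + 4), (q - 6)*(q + 4)) = q^2 - 2*q - 24
(5) = gcd((r - 2)*(r - I), (r - 2)*(r + 2*I)) = r - 2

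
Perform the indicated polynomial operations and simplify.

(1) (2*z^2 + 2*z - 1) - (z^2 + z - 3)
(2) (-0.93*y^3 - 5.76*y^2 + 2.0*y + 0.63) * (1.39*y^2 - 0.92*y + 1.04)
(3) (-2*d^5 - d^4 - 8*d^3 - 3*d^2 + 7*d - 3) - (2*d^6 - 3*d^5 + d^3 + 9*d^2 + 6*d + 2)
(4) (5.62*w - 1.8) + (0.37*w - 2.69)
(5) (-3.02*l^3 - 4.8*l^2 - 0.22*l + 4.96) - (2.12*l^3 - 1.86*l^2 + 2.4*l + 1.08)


(1) = z^2 + z + 2
(2) = -1.2927*y^5 - 7.1508*y^4 + 7.112*y^3 - 6.9547*y^2 + 1.5004*y + 0.6552
(3) = -2*d^6 + d^5 - d^4 - 9*d^3 - 12*d^2 + d - 5
(4) = 5.99*w - 4.49
(5) = -5.14*l^3 - 2.94*l^2 - 2.62*l + 3.88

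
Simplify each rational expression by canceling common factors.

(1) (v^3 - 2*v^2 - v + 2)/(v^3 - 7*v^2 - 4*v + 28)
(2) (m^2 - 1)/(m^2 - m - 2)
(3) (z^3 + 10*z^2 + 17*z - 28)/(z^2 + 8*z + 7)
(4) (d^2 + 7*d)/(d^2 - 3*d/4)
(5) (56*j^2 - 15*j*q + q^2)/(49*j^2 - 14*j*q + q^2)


(1) = (v^2 - 1)/(v^2 - 5*v - 14)
(2) = (m - 1)/(m - 2)
(3) = (z^2 + 3*z - 4)/(z + 1)
(4) = (4*d + 28)/(4*d - 3)
(5) = (-8*j + q)/(-7*j + q)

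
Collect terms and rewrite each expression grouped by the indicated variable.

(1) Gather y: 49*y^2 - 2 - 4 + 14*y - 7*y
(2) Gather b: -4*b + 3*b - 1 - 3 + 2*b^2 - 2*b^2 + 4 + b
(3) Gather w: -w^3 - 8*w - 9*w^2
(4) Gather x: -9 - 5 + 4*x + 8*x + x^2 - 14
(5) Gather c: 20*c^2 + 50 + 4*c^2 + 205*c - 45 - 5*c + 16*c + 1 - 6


(1) = 49*y^2 + 7*y - 6
(2) = 0
(3) = -w^3 - 9*w^2 - 8*w
(4) = x^2 + 12*x - 28
(5) = 24*c^2 + 216*c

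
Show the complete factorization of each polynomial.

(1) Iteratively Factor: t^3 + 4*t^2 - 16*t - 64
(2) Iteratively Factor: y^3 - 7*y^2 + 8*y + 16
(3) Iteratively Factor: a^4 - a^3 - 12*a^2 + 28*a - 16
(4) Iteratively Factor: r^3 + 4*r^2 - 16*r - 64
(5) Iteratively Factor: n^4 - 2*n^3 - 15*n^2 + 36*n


(1) = (t - 4)*(t^2 + 8*t + 16) = (t - 4)*(t + 4)*(t + 4)
(2) = (y - 4)*(y^2 - 3*y - 4) = (y - 4)*(y + 1)*(y - 4)
(3) = (a - 2)*(a^3 + a^2 - 10*a + 8) = (a - 2)^2*(a^2 + 3*a - 4) = (a - 2)^2*(a + 4)*(a - 1)
(4) = (r + 4)*(r^2 - 16) = (r - 4)*(r + 4)*(r + 4)
(5) = (n)*(n^3 - 2*n^2 - 15*n + 36) = n*(n - 3)*(n^2 + n - 12) = n*(n - 3)*(n + 4)*(n - 3)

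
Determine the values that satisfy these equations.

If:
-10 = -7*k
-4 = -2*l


Then:
k = 10/7
l = 2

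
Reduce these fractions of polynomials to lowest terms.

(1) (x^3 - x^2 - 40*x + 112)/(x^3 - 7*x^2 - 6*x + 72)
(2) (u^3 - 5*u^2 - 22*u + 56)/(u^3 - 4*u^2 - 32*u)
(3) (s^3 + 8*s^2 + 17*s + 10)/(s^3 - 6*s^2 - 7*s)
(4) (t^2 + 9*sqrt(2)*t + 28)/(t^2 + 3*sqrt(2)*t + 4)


(1) = (x^2 + 3*x - 28)/(x^2 - 3*x - 18)
(2) = (u^2 - 9*u + 14)/(u^2 - 8*u)
(3) = (s^2 + 7*s + 10)/(s^2 - 7*s)
(4) = (t + 7*sqrt(2))/(t + sqrt(2))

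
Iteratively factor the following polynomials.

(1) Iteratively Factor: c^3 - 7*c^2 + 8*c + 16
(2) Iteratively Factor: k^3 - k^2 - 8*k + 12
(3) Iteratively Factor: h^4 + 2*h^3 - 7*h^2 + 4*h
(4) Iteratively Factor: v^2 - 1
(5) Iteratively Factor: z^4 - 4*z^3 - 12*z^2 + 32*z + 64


(1) = (c - 4)*(c^2 - 3*c - 4) = (c - 4)^2*(c + 1)
(2) = (k - 2)*(k^2 + k - 6) = (k - 2)^2*(k + 3)
(3) = (h)*(h^3 + 2*h^2 - 7*h + 4) = h*(h - 1)*(h^2 + 3*h - 4) = h*(h - 1)^2*(h + 4)
(4) = (v + 1)*(v - 1)
(5) = (z + 2)*(z^3 - 6*z^2 + 32) = (z - 4)*(z + 2)*(z^2 - 2*z - 8) = (z - 4)*(z + 2)^2*(z - 4)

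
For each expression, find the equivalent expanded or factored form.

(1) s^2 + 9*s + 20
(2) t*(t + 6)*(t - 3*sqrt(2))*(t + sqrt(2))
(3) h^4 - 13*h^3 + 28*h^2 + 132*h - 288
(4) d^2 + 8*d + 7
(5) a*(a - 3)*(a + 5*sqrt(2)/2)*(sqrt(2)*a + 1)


(1) = (s + 4)*(s + 5)
(2) = t^4 - 2*sqrt(2)*t^3 + 6*t^3 - 12*sqrt(2)*t^2 - 6*t^2 - 36*t
(3) = (h - 8)*(h - 6)*(h - 2)*(h + 3)
(4) = (d + 1)*(d + 7)
(5) = sqrt(2)*a^4 - 3*sqrt(2)*a^3 + 6*a^3 - 18*a^2 + 5*sqrt(2)*a^2/2 - 15*sqrt(2)*a/2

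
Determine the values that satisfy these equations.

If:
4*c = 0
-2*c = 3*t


Then:
c = 0
t = 0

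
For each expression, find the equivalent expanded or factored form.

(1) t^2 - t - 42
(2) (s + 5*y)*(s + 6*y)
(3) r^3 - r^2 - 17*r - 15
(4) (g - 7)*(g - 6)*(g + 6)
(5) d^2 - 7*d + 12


(1) = (t - 7)*(t + 6)
(2) = s^2 + 11*s*y + 30*y^2
(3) = (r - 5)*(r + 1)*(r + 3)
(4) = g^3 - 7*g^2 - 36*g + 252
(5) = (d - 4)*(d - 3)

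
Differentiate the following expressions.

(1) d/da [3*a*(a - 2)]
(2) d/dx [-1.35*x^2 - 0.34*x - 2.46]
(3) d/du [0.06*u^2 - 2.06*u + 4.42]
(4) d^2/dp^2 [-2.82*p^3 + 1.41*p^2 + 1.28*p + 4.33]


(1) = 6*a - 6
(2) = -2.7*x - 0.34
(3) = 0.12*u - 2.06
(4) = 2.82 - 16.92*p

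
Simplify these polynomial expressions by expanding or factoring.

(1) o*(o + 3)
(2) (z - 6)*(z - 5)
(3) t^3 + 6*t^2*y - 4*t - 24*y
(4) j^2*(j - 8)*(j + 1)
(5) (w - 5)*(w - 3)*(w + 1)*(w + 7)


(1) = o^2 + 3*o
(2) = z^2 - 11*z + 30
(3) = (t - 2)*(t + 2)*(t + 6*y)
(4) = j^4 - 7*j^3 - 8*j^2
(5) = w^4 - 42*w^2 + 64*w + 105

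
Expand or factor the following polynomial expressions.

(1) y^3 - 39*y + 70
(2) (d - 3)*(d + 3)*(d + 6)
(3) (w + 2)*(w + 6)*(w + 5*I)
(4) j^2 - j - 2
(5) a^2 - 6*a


(1) = (y - 5)*(y - 2)*(y + 7)
(2) = d^3 + 6*d^2 - 9*d - 54
(3) = w^3 + 8*w^2 + 5*I*w^2 + 12*w + 40*I*w + 60*I
(4) = (j - 2)*(j + 1)
(5) = a*(a - 6)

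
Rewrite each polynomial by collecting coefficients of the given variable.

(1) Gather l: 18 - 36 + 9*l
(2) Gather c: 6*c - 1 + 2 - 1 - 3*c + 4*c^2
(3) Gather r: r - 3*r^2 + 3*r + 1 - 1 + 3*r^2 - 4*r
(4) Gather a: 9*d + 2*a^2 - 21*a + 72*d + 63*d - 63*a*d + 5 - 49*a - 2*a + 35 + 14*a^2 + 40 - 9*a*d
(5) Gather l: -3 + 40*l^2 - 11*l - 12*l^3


(1) = 9*l - 18
(2) = 4*c^2 + 3*c
(3) = 0
(4) = 16*a^2 + a*(-72*d - 72) + 144*d + 80
(5) = -12*l^3 + 40*l^2 - 11*l - 3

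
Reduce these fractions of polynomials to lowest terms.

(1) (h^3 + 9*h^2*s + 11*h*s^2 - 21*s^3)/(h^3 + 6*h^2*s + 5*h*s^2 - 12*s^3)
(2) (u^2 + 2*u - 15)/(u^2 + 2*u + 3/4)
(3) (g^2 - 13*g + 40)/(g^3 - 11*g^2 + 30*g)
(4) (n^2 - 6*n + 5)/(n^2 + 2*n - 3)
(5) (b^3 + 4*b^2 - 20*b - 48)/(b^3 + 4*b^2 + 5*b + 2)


(1) = (h + 7*s)/(h + 4*s)
(2) = (4*u^2 + 8*u - 60)/(4*u^2 + 8*u + 3)
(3) = (g - 8)/(g^2 - 6*g)
(4) = (n - 5)/(n + 3)
(5) = (b^2 + 2*b - 24)/(b^2 + 2*b + 1)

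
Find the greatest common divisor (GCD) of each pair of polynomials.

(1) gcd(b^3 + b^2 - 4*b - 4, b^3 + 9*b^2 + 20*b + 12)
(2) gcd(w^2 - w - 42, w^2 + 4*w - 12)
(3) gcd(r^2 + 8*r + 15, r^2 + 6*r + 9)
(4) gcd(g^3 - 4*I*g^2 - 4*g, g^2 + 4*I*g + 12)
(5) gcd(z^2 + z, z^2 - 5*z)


(1) = b^2 + 3*b + 2
(2) = gcd((w - 7)*(w + 6), (w - 2)*(w + 6)) = w + 6
(3) = gcd((r + 3)*(r + 5), (r + 3)^2) = r + 3
(4) = gcd(g*(g - 2*I)^2, (g - 2*I)*(g + 6*I)) = g - 2*I
(5) = z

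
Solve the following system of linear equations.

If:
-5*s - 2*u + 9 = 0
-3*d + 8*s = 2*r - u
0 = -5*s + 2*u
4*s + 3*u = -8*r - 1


Then:
d = 983/240
r = -227/160
s = 9/10
u = 9/4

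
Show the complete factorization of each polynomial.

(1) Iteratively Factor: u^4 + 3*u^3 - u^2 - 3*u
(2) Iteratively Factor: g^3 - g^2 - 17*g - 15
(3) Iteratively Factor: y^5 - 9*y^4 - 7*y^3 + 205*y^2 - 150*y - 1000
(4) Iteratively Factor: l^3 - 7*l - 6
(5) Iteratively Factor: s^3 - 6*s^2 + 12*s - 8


(1) = (u + 1)*(u^3 + 2*u^2 - 3*u) = u*(u + 1)*(u^2 + 2*u - 3) = u*(u + 1)*(u + 3)*(u - 1)
(2) = (g - 5)*(g^2 + 4*g + 3) = (g - 5)*(g + 3)*(g + 1)
(3) = (y + 2)*(y^4 - 11*y^3 + 15*y^2 + 175*y - 500) = (y - 5)*(y + 2)*(y^3 - 6*y^2 - 15*y + 100) = (y - 5)^2*(y + 2)*(y^2 - y - 20) = (y - 5)^2*(y + 2)*(y + 4)*(y - 5)
(4) = (l - 3)*(l^2 + 3*l + 2) = (l - 3)*(l + 2)*(l + 1)
(5) = (s - 2)*(s^2 - 4*s + 4) = (s - 2)^2*(s - 2)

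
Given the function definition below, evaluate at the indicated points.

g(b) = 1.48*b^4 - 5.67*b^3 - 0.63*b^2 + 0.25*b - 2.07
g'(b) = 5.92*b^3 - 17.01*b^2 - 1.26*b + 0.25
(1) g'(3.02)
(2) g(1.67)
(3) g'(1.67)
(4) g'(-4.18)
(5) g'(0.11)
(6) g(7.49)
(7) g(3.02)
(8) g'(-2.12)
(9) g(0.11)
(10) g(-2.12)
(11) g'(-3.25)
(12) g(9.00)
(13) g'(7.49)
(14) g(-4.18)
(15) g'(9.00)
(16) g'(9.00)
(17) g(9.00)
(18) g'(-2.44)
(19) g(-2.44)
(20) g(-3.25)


(1) = 4.36
(2) = -18.31
(3) = -21.72
(4) = -724.05
(5) = -0.09
(6) = 2239.87
(7) = -40.12
(8) = -129.94
(9) = -2.06
(10) = 78.49
(11) = -378.55
(12) = 5526.00
(13) = 1524.07
(14) = 851.81
(15) = 2926.78
(16) = 2926.78
(17) = 5526.00
(18) = -183.94
(19) = 128.40
(20) = 350.22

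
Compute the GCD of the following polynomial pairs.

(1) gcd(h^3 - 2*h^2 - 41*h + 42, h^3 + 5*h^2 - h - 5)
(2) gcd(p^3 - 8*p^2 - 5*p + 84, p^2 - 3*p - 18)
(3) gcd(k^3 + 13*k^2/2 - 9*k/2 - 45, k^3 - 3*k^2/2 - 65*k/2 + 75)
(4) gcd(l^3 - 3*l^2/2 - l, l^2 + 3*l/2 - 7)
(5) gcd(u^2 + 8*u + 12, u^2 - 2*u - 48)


(1) = gcd((h - 7)*(h - 1)*(h + 6), (h - 1)*(h + 1)*(h + 5)) = h - 1
(2) = p + 3
(3) = k^2 + 7*k/2 - 15
(4) = gcd(l*(l - 2)*(l + 1/2), (l - 2)*(l + 7/2)) = l - 2
(5) = u + 6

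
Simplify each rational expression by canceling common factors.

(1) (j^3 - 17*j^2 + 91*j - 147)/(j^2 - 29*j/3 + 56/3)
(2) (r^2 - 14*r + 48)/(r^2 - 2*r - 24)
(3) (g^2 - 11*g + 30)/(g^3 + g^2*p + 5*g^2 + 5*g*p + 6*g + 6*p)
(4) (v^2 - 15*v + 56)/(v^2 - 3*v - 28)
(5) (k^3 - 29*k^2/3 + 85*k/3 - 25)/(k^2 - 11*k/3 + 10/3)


(1) = (3*j^2 - 30*j + 63)/(3*j - 8)
(2) = (r - 8)/(r + 4)
(3) = (g^2 - 11*g + 30)/(g^3 + g^2*p + 5*g^2 + 5*g*p + 6*g + 6*p)
(4) = (v - 8)/(v + 4)
(5) = (k^2 - 8*k + 15)/(k - 2)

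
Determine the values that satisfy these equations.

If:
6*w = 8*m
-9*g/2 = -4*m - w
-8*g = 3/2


Then:
g = -3/16
m = -81/512
w = -27/128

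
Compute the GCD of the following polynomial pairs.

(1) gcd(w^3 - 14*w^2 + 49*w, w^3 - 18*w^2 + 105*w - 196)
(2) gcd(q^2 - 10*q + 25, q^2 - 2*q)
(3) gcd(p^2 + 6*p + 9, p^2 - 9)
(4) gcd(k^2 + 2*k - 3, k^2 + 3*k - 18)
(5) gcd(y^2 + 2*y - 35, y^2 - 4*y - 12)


(1) = w^2 - 14*w + 49
(2) = gcd((q - 5)^2, q*(q - 2)) = 1
(3) = p + 3
(4) = 1
(5) = 1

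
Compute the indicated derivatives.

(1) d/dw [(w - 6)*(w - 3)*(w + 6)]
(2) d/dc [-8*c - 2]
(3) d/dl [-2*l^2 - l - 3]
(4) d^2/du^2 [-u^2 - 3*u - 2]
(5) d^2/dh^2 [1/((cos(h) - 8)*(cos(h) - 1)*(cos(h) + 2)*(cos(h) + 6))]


(1) = 3*w^2 - 6*w - 36
(2) = -8
(3) = -4*l - 1
(4) = -2
(5) = (-7520*(1 - cos(h)^2)^2 - 924*sin(h)^6 - 16*cos(h)^8 + 23*cos(h)^7 - 289*cos(h)^6 - 646*cos(h)^5 - 7072*cos(h)^3 - 24380*cos(h)^2 + 10080*cos(h) + 22300)/((cos(h) - 8)^3*(cos(h) - 1)^3*(cos(h) + 2)^3*(cos(h) + 6)^3)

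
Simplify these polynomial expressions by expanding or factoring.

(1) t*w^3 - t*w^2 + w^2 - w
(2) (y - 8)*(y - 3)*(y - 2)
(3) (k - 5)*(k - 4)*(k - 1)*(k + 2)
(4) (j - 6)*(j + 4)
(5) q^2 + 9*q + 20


(1) = w*(w - 1)*(t*w + 1)
(2) = y^3 - 13*y^2 + 46*y - 48
(3) = k^4 - 8*k^3 + 9*k^2 + 38*k - 40
(4) = j^2 - 2*j - 24
(5) = (q + 4)*(q + 5)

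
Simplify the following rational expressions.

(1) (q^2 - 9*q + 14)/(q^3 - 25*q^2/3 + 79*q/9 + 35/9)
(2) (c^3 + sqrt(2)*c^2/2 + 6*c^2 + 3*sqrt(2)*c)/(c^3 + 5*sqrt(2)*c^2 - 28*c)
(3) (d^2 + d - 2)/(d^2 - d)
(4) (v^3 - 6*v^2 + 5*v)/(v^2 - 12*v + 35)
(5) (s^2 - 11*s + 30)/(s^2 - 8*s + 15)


(1) = (9*q - 18)/(9*q^2 - 12*q - 5)
(2) = (2*c^2 + c*(sqrt(2) + 12) + 6*sqrt(2))/(2*c^2 + 10*sqrt(2)*c - 56)
(3) = (d + 2)/d
(4) = (v^2 - v)/(v - 7)
(5) = (s - 6)/(s - 3)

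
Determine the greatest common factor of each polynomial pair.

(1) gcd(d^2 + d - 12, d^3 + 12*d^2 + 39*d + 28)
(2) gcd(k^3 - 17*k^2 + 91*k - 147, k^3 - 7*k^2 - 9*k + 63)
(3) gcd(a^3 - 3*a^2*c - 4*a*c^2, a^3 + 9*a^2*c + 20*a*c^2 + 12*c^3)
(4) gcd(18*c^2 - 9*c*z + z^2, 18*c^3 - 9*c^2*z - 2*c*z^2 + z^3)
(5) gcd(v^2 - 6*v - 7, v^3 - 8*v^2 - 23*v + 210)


(1) = gcd((d - 3)*(d + 4), (d + 1)*(d + 4)*(d + 7)) = d + 4
(2) = gcd((k - 7)^2*(k - 3), (k - 7)*(k - 3)*(k + 3)) = k^2 - 10*k + 21
(3) = a + c
(4) = gcd((-6*c + z)*(-3*c + z), (-3*c + z)*(-2*c + z)*(3*c + z)) = -3*c + z
(5) = gcd((v - 7)*(v + 1), (v - 7)*(v - 6)*(v + 5)) = v - 7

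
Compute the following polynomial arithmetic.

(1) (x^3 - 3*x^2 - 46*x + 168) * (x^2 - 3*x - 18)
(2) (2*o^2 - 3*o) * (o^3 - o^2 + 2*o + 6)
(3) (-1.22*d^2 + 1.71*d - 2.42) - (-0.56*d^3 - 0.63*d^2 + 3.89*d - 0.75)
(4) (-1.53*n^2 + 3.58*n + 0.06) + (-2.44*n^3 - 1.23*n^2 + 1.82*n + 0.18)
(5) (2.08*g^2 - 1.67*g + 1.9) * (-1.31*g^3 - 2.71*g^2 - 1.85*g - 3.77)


(1) = x^5 - 6*x^4 - 55*x^3 + 360*x^2 + 324*x - 3024
(2) = 2*o^5 - 5*o^4 + 7*o^3 + 6*o^2 - 18*o
(3) = 0.56*d^3 - 0.59*d^2 - 2.18*d - 1.67
(4) = -2.44*n^3 - 2.76*n^2 + 5.4*n + 0.24
(5) = -2.7248*g^5 - 3.4491*g^4 - 1.8113*g^3 - 9.9011*g^2 + 2.7809*g - 7.163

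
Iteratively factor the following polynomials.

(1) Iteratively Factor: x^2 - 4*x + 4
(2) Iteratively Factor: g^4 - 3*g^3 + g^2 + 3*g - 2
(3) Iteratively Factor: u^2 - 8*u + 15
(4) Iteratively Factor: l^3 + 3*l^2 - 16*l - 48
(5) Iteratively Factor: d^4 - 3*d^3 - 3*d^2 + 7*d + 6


(1) = (x - 2)*(x - 2)
(2) = (g - 1)*(g^3 - 2*g^2 - g + 2) = (g - 1)*(g + 1)*(g^2 - 3*g + 2) = (g - 2)*(g - 1)*(g + 1)*(g - 1)
(3) = (u - 3)*(u - 5)
(4) = (l + 4)*(l^2 - l - 12) = (l + 3)*(l + 4)*(l - 4)
(5) = (d + 1)*(d^3 - 4*d^2 + d + 6) = (d + 1)^2*(d^2 - 5*d + 6) = (d - 2)*(d + 1)^2*(d - 3)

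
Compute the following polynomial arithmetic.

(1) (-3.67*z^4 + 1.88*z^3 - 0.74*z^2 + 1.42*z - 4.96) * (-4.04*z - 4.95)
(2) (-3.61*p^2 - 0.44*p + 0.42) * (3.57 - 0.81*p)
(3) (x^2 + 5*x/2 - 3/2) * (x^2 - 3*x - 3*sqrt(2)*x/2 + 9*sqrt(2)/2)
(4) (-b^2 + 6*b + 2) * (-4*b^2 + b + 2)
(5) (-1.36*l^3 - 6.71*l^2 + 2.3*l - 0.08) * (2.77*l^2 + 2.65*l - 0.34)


(1) = 14.8268*z^5 + 10.5713*z^4 - 6.3164*z^3 - 2.0738*z^2 + 13.0094*z + 24.552
(2) = 2.9241*p^3 - 12.5313*p^2 - 1.911*p + 1.4994
(3) = x^4 - 3*sqrt(2)*x^3/2 - x^3/2 - 9*x^2 + 3*sqrt(2)*x^2/4 + 9*x/2 + 27*sqrt(2)*x/2 - 27*sqrt(2)/4
(4) = 4*b^4 - 25*b^3 - 4*b^2 + 14*b + 4
(5) = -3.7672*l^5 - 22.1907*l^4 - 10.9481*l^3 + 8.1548*l^2 - 0.994*l + 0.0272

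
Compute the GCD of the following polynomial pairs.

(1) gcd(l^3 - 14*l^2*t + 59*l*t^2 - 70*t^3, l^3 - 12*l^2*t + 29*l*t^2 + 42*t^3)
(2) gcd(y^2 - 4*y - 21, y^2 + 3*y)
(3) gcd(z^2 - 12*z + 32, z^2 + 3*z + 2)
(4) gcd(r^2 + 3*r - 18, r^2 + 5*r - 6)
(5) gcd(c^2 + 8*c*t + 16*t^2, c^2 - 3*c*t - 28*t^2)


(1) = gcd((l - 7*t)*(l - 5*t)*(l - 2*t), (l - 7*t)*(l - 6*t)*(l + t)) = -l + 7*t
(2) = y + 3
(3) = 1
(4) = gcd((r - 3)*(r + 6), (r - 1)*(r + 6)) = r + 6
(5) = gcd((c + 4*t)^2, (c - 7*t)*(c + 4*t)) = c + 4*t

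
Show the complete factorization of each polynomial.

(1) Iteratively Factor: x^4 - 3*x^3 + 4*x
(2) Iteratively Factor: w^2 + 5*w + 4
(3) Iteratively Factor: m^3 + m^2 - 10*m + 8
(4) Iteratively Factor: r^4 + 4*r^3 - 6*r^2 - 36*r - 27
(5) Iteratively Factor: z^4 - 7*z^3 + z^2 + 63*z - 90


(1) = (x - 2)*(x^3 - x^2 - 2*x) = (x - 2)^2*(x^2 + x) = (x - 2)^2*(x + 1)*(x)
(2) = (w + 4)*(w + 1)
(3) = (m + 4)*(m^2 - 3*m + 2) = (m - 1)*(m + 4)*(m - 2)
(4) = (r + 3)*(r^3 + r^2 - 9*r - 9) = (r + 3)^2*(r^2 - 2*r - 3) = (r + 1)*(r + 3)^2*(r - 3)
(5) = (z - 3)*(z^3 - 4*z^2 - 11*z + 30) = (z - 3)*(z + 3)*(z^2 - 7*z + 10) = (z - 5)*(z - 3)*(z + 3)*(z - 2)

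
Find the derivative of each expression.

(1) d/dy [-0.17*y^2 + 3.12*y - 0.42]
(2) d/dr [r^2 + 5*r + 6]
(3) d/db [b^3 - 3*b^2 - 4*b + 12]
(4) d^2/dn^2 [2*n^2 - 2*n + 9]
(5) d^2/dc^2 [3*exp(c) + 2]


(1) = 3.12 - 0.34*y
(2) = 2*r + 5
(3) = 3*b^2 - 6*b - 4
(4) = 4
(5) = 3*exp(c)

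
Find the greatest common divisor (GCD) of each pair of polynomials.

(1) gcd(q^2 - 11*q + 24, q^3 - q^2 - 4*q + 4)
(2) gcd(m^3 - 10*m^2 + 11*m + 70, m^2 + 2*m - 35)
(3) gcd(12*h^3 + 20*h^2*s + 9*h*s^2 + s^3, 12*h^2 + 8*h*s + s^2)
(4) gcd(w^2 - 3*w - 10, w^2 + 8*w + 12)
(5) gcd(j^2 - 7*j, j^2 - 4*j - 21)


(1) = gcd((q - 8)*(q - 3), (q - 2)*(q - 1)*(q + 2)) = 1
(2) = m - 5
(3) = 12*h^2 + 8*h*s + s^2
(4) = gcd((w - 5)*(w + 2), (w + 2)*(w + 6)) = w + 2
(5) = gcd(j*(j - 7), (j - 7)*(j + 3)) = j - 7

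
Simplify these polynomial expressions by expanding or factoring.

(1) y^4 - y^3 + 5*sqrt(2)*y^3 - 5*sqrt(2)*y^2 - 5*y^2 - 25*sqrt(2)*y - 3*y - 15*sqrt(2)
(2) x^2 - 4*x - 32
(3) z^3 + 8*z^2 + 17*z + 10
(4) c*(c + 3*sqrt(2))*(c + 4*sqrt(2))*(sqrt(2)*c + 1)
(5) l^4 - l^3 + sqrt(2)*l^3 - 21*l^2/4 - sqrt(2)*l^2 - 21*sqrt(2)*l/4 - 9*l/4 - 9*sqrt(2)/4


(1) = (y - 3)*(y + 1)^2*(y + 5*sqrt(2))
(2) = (x - 8)*(x + 4)
(3) = (z + 1)*(z + 2)*(z + 5)
(4) = sqrt(2)*c^4 + 15*c^3 + 31*sqrt(2)*c^2 + 24*c
(5) = (l - 3)*(l + 1/2)*(l + 3/2)*(l + sqrt(2))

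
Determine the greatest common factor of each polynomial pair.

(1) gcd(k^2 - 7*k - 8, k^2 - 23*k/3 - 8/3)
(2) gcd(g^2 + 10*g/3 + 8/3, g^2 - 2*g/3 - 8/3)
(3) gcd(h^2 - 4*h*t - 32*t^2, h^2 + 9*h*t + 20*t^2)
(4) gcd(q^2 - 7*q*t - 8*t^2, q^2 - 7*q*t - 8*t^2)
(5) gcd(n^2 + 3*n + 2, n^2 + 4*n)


(1) = gcd((k - 8)*(k + 1), (k - 8)*(k + 1/3)) = k - 8
(2) = gcd((g + 4/3)*(g + 2), (g - 2)*(g + 4/3)) = g + 4/3
(3) = h + 4*t
(4) = q^2 - 7*q*t - 8*t^2
(5) = gcd((n + 1)*(n + 2), n*(n + 4)) = 1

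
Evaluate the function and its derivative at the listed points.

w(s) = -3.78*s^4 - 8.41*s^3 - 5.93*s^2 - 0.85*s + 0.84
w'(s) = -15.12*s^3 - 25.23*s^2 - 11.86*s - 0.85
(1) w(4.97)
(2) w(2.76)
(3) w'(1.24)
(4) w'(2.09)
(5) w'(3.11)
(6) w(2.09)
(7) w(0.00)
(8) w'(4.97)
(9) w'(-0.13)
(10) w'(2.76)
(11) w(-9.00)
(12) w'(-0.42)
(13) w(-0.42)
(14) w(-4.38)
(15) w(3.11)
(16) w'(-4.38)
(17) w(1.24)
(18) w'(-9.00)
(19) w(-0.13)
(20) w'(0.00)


(1) = -3488.61
(2) = -442.84
(3) = -83.18
(4) = -273.88
(5) = -736.57
(6) = -175.74
(7) = 0.84
(8) = -2539.18
(9) = 0.30
(10) = -543.67
(11) = -19141.53
(12) = 0.80
(13) = 0.66
(14) = -793.72
(15) = -665.75
(16) = 837.57
(17) = -34.30
(18) = 9084.74
(19) = 0.87
(20) = -0.85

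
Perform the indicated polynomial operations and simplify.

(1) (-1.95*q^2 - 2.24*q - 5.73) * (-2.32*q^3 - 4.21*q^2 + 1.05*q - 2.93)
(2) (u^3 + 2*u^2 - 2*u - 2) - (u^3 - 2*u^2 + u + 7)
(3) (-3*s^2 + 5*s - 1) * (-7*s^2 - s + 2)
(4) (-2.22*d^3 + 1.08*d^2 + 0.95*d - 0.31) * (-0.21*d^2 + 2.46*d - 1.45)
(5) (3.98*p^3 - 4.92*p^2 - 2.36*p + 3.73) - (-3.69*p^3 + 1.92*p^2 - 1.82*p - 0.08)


(1) = 4.524*q^5 + 13.4063*q^4 + 20.6765*q^3 + 27.4848*q^2 + 0.5467*q + 16.7889
(2) = 4*u^2 - 3*u - 9
(3) = 21*s^4 - 32*s^3 - 4*s^2 + 11*s - 2
(4) = 0.4662*d^5 - 5.688*d^4 + 5.6763*d^3 + 0.8361*d^2 - 2.1401*d + 0.4495
(5) = 7.67*p^3 - 6.84*p^2 - 0.54*p + 3.81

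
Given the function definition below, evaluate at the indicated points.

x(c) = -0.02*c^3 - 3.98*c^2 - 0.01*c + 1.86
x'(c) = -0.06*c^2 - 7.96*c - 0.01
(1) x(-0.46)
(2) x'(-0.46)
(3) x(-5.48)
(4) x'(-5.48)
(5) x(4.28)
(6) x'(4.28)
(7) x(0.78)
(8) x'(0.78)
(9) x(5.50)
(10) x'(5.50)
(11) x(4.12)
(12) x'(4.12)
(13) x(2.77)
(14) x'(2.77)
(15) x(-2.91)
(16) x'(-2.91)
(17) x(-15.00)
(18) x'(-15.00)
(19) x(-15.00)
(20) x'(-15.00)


(1) = 1.02
(2) = 3.64
(3) = -114.31
(4) = 41.81
(5) = -72.66
(6) = -35.18
(7) = -0.58
(8) = -6.26
(9) = -121.92
(10) = -45.61
(11) = -67.14
(12) = -33.82
(13) = -29.13
(14) = -22.52
(15) = -31.32
(16) = 22.65
(17) = -825.99
(18) = 105.89
(19) = -825.99
(20) = 105.89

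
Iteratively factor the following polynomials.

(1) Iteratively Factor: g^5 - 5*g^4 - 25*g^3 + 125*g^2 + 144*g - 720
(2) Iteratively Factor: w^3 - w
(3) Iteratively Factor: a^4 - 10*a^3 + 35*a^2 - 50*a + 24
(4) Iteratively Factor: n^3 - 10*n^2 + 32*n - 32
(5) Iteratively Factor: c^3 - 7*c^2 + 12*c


(1) = (g - 4)*(g^4 - g^3 - 29*g^2 + 9*g + 180) = (g - 5)*(g - 4)*(g^3 + 4*g^2 - 9*g - 36) = (g - 5)*(g - 4)*(g - 3)*(g^2 + 7*g + 12) = (g - 5)*(g - 4)*(g - 3)*(g + 3)*(g + 4)
(2) = (w)*(w^2 - 1) = w*(w + 1)*(w - 1)
(3) = (a - 3)*(a^3 - 7*a^2 + 14*a - 8) = (a - 3)*(a - 2)*(a^2 - 5*a + 4) = (a - 3)*(a - 2)*(a - 1)*(a - 4)
(4) = (n - 2)*(n^2 - 8*n + 16) = (n - 4)*(n - 2)*(n - 4)
(5) = (c - 4)*(c^2 - 3*c) = (c - 4)*(c - 3)*(c)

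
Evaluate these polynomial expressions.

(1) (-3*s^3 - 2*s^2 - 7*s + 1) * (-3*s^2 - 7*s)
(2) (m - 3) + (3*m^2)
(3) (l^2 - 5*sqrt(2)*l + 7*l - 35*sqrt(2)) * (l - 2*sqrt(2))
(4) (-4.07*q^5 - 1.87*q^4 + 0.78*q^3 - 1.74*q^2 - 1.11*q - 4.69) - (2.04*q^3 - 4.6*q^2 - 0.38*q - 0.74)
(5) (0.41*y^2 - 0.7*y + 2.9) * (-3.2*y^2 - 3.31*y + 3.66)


(1) = 9*s^5 + 27*s^4 + 35*s^3 + 46*s^2 - 7*s
(2) = 3*m^2 + m - 3
(3) = l^3 - 7*sqrt(2)*l^2 + 7*l^2 - 49*sqrt(2)*l + 20*l + 140
(4) = -4.07*q^5 - 1.87*q^4 - 1.26*q^3 + 2.86*q^2 - 0.73*q - 3.95
(5) = -1.312*y^4 + 0.8829*y^3 - 5.4624*y^2 - 12.161*y + 10.614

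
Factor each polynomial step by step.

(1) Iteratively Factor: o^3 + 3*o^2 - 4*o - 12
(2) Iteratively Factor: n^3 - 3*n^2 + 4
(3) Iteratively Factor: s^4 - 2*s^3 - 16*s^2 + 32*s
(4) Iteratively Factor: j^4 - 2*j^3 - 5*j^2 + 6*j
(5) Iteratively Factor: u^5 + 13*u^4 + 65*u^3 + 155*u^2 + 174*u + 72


(1) = (o - 2)*(o^2 + 5*o + 6) = (o - 2)*(o + 3)*(o + 2)
(2) = (n + 1)*(n^2 - 4*n + 4) = (n - 2)*(n + 1)*(n - 2)
(3) = (s - 2)*(s^3 - 16*s) = s*(s - 2)*(s^2 - 16) = s*(s - 4)*(s - 2)*(s + 4)
(4) = (j + 2)*(j^3 - 4*j^2 + 3*j) = (j - 1)*(j + 2)*(j^2 - 3*j) = j*(j - 1)*(j + 2)*(j - 3)
(5) = (u + 3)*(u^4 + 10*u^3 + 35*u^2 + 50*u + 24) = (u + 1)*(u + 3)*(u^3 + 9*u^2 + 26*u + 24) = (u + 1)*(u + 3)*(u + 4)*(u^2 + 5*u + 6) = (u + 1)*(u + 2)*(u + 3)*(u + 4)*(u + 3)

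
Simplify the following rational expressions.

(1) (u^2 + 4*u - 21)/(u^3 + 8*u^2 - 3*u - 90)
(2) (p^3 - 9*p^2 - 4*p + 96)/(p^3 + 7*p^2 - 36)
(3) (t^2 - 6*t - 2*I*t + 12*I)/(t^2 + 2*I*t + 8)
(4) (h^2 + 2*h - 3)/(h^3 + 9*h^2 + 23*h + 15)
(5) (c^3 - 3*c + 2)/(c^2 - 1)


(1) = (u + 7)/(u^2 + 11*u + 30)
(2) = (p^2 - 12*p + 32)/(p^2 + 4*p - 12)
(3) = (t - 6)/(t + 4*I)
(4) = (h - 1)/(h^2 + 6*h + 5)
(5) = (c^2 + c - 2)/(c + 1)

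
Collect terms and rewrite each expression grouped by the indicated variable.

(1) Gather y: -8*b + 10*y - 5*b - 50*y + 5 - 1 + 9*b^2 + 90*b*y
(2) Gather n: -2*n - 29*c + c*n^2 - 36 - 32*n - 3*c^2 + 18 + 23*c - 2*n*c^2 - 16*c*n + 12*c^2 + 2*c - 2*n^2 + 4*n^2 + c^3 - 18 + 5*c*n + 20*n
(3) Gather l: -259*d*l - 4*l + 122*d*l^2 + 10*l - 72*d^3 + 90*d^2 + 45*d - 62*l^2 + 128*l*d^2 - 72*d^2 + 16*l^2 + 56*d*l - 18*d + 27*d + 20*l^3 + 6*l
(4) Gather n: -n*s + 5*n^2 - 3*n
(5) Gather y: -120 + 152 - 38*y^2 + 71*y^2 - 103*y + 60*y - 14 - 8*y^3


(1) = 9*b^2 - 13*b + y*(90*b - 40) + 4
(2) = c^3 + 9*c^2 - 4*c + n^2*(c + 2) + n*(-2*c^2 - 11*c - 14) - 36
(3) = -72*d^3 + 18*d^2 + 54*d + 20*l^3 + l^2*(122*d - 46) + l*(128*d^2 - 203*d + 12)
(4) = 5*n^2 + n*(-s - 3)
(5) = -8*y^3 + 33*y^2 - 43*y + 18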